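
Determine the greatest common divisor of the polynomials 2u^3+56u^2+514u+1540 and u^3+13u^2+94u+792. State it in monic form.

By polynomial division,
  2u^3+56u^2+514u+1540 = (2)(u^3+13u^2+94u+792) + (30u^2+326u-44)
  u^3+13u^2+94u+792 = ((1/30)u+16/225)(30u^2+326u-44) + ((16264/225)u+178904/225)
  30u^2+326u-44 = ((3375/8132)u-225/4066)((16264/225)u+178904/225) + (0)
Last nonzero remainder: (16264/225)u+178904/225. Dividing through by 16264/225 gives the monic gcd u+11.

u+11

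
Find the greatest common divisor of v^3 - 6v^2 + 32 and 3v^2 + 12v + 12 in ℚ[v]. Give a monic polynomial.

Apply the Euclidean algorithm:
  v^3 - 6v^2 + 32 = ((1/3)v - 10/3)(3v^2 + 12v + 12) + (36v + 72)
  3v^2 + 12v + 12 = ((1/12)v + 1/6)(36v + 72) + (0)
Last nonzero remainder: 36v + 72. Dividing through by 36 gives the monic gcd v + 2.

v + 2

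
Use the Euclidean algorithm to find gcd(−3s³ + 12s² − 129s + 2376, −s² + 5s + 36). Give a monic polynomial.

s − 9

Repeated division with remainder:
  −3s³ + 12s² − 129s + 2376 = (3s + 3)(−s² + 5s + 36) + (−252s + 2268)
  −s² + 5s + 36 = ((1/252)s + 1/63)(−252s + 2268) + (0)
Last nonzero remainder: −252s + 2268. Dividing through by −252 gives the monic gcd s − 9.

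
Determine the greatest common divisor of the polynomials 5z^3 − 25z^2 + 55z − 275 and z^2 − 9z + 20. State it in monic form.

Apply the Euclidean algorithm:
  5z^3 − 25z^2 + 55z − 275 = (5z + 20)(z^2 − 9z + 20) + (135z − 675)
  z^2 − 9z + 20 = ((1/135)z − 4/135)(135z − 675) + (0)
Last nonzero remainder: 135z − 675. Dividing through by 135 gives the monic gcd z − 5.

z − 5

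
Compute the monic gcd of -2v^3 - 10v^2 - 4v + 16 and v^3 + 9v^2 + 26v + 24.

Apply the Euclidean algorithm:
  -2v^3 - 10v^2 - 4v + 16 = (-2)(v^3 + 9v^2 + 26v + 24) + (8v^2 + 48v + 64)
  v^3 + 9v^2 + 26v + 24 = ((1/8)v + 3/8)(8v^2 + 48v + 64) + (0)
Last nonzero remainder: 8v^2 + 48v + 64. Dividing through by 8 gives the monic gcd v^2 + 6v + 8.

v^2 + 6v + 8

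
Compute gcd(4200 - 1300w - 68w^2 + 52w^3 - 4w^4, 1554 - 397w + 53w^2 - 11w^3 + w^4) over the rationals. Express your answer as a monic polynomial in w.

Repeated division with remainder:
  -4w^4 + 52w^3 - 68w^2 - 1300w + 4200 = (-4)(w^4 - 11w^3 + 53w^2 - 397w + 1554) + (8w^3 + 144w^2 - 2888w + 10416)
  w^4 - 11w^3 + 53w^2 - 397w + 1554 = ((1/8)w - 29/8)(8w^3 + 144w^2 - 2888w + 10416) + (936w^2 - 12168w + 39312)
  8w^3 + 144w^2 - 2888w + 10416 = ((1/117)w + 31/117)(936w^2 - 12168w + 39312) + (0)
Last nonzero remainder: 936w^2 - 12168w + 39312. Dividing through by 936 gives the monic gcd w^2 - 13w + 42.

42 - 13w + w^2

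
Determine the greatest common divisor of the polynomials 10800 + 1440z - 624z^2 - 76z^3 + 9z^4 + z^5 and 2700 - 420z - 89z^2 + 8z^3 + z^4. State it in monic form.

-60 + 4z + z^2

Apply the Euclidean algorithm:
  z^5 + 9z^4 - 76z^3 - 624z^2 + 1440z + 10800 = (z + 1)(z^4 + 8z^3 - 89z^2 - 420z + 2700) + (5z^3 - 115z^2 - 840z + 8100)
  z^4 + 8z^3 - 89z^2 - 420z + 2700 = ((1/5)z + 31/5)(5z^3 - 115z^2 - 840z + 8100) + (792z^2 + 3168z - 47520)
  5z^3 - 115z^2 - 840z + 8100 = ((5/792)z - 15/88)(792z^2 + 3168z - 47520) + (0)
Last nonzero remainder: 792z^2 + 3168z - 47520. Dividing through by 792 gives the monic gcd z^2 + 4z - 60.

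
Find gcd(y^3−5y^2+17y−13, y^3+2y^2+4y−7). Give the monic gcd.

y−1

Repeated division with remainder:
  y^3−5y^2+17y−13 = (y^3+2y^2+4y−7) + (−7y^2+13y−6)
  y^3+2y^2+4y−7 = (−(1/7)y−27/49)(−7y^2+13y−6) + ((505/49)y−505/49)
  −7y^2+13y−6 = (−(343/505)y+294/505)((505/49)y−505/49) + (0)
Last nonzero remainder: (505/49)y−505/49. Dividing through by 505/49 gives the monic gcd y−1.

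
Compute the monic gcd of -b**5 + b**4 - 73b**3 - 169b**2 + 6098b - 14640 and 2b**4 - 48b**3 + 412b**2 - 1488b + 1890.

Repeated division with remainder:
  -b**5 + b**4 - 73b**3 - 169b**2 + 6098b - 14640 = (-(1/2)b - 23/2)(2b**4 - 48b**3 + 412b**2 - 1488b + 1890) + (-419b**3 + 3825b**2 - 10069b + 7095)
  2b**4 - 48b**3 + 412b**2 - 1488b + 1890 = (-(2/419)b + 12462/175561)(-419b**3 + 3825b**2 - 10069b + 7095) + ((16226160/175561)b**2 - (129809280/175561)b + 243392400/175561)
  -419b**3 + 3825b**2 - 10069b + 7095 = (-(73560059/16226160)b + 83040353/16226160)((16226160/175561)b**2 - (129809280/175561)b + 243392400/175561) + (0)
Last nonzero remainder: (16226160/175561)b**2 - (129809280/175561)b + 243392400/175561. Dividing through by 16226160/175561 gives the monic gcd b**2 - 8b + 15.

b**2 - 8b + 15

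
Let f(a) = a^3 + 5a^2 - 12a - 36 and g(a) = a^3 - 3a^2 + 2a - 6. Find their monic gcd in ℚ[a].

a - 3

Repeated division with remainder:
  a^3 + 5a^2 - 12a - 36 = (a^3 - 3a^2 + 2a - 6) + (8a^2 - 14a - 30)
  a^3 - 3a^2 + 2a - 6 = ((1/8)a - 5/32)(8a^2 - 14a - 30) + ((57/16)a - 171/16)
  8a^2 - 14a - 30 = ((128/57)a + 160/57)((57/16)a - 171/16) + (0)
Last nonzero remainder: (57/16)a - 171/16. Dividing through by 57/16 gives the monic gcd a - 3.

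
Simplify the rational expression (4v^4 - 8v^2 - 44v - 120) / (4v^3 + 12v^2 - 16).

(v^3 - 2v^2 + 2v - 15)/(v^2 + v - 2)

Repeated division with remainder:
  4v^4 - 8v^2 - 44v - 120 = (v - 3)(4v^3 + 12v^2 - 16) + (28v^2 - 28v - 168)
  4v^3 + 12v^2 - 16 = ((1/7)v + 4/7)(28v^2 - 28v - 168) + (40v + 80)
  28v^2 - 28v - 168 = ((7/10)v - 21/10)(40v + 80) + (0)
Last nonzero remainder: 40v + 80. Dividing through by 40 gives the monic gcd v + 2.
Cancel v + 2 from numerator and denominator to get the reduced form.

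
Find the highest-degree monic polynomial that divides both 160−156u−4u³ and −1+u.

By polynomial division,
  −4u³−156u+160 = (−4u²−4u−160)(u−1) + (0)
The last nonzero remainder u−1 is already monic.

−1+u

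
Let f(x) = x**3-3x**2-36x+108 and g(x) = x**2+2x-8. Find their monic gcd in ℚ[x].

By polynomial division,
  x**3-3x**2-36x+108 = (x-5)(x**2+2x-8) + (-18x+68)
  x**2+2x-8 = (-(1/18)x-26/81)(-18x+68) + (1120/81)
  -18x+68 = (-(729/560)x+1377/280)(1120/81) + (0)
The last nonzero remainder is the constant 1120/81, so the polynomials are coprime and gcd = 1.

1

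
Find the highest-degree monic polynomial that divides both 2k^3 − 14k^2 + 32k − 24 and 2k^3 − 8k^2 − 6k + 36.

k − 3

Euclidean algorithm in ℚ[k]:
  2k^3 − 14k^2 + 32k − 24 = (2k^3 − 8k^2 − 6k + 36) + (−6k^2 + 38k − 60)
  2k^3 − 8k^2 − 6k + 36 = (−(1/3)k − 7/9)(−6k^2 + 38k − 60) + ((32/9)k − 32/3)
  −6k^2 + 38k − 60 = (−(27/16)k + 45/8)((32/9)k − 32/3) + (0)
Last nonzero remainder: (32/9)k − 32/3. Dividing through by 32/9 gives the monic gcd k − 3.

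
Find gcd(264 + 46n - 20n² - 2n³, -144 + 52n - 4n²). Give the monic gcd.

-4 + n

Apply the Euclidean algorithm:
  -2n³ - 20n² + 46n + 264 = ((1/2)n + 23/2)(-4n² + 52n - 144) + (-480n + 1920)
  -4n² + 52n - 144 = ((1/120)n - 3/40)(-480n + 1920) + (0)
Last nonzero remainder: -480n + 1920. Dividing through by -480 gives the monic gcd n - 4.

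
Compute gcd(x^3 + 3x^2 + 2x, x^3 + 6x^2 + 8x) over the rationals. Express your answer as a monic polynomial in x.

Apply the Euclidean algorithm:
  x^3 + 3x^2 + 2x = (x^3 + 6x^2 + 8x) + (-3x^2 - 6x)
  x^3 + 6x^2 + 8x = (-(1/3)x - 4/3)(-3x^2 - 6x) + (0)
Last nonzero remainder: -3x^2 - 6x. Dividing through by -3 gives the monic gcd x^2 + 2x.

x^2 + 2x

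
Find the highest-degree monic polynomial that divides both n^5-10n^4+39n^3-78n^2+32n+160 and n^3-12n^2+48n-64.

n^2-8n+16

By polynomial division,
  n^5-10n^4+39n^3-78n^2+32n+160 = (n^2+2n+15)(n^3-12n^2+48n-64) + (70n^2-560n+1120)
  n^3-12n^2+48n-64 = ((1/70)n-2/35)(70n^2-560n+1120) + (0)
Last nonzero remainder: 70n^2-560n+1120. Dividing through by 70 gives the monic gcd n^2-8n+16.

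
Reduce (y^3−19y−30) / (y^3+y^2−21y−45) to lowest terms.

Repeated division with remainder:
  y^3−19y−30 = (y^3+y^2−21y−45) + (−y^2+2y+15)
  y^3+y^2−21y−45 = (−y−3)(−y^2+2y+15) + (0)
Last nonzero remainder: −y^2+2y+15. Dividing through by −1 gives the monic gcd y^2−2y−15.
Cancel y^2−2y−15 from numerator and denominator to get the reduced form.

(y+2)/(y+3)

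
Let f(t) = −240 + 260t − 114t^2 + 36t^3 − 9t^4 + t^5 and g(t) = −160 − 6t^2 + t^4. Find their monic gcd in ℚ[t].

Repeated division with remainder:
  t^5 − 9t^4 + 36t^3 − 114t^2 + 260t − 240 = (t − 9)(t^4 − 6t^2 − 160) + (42t^3 − 168t^2 + 420t − 1680)
  t^4 − 6t^2 − 160 = ((1/42)t + 2/21)(42t^3 − 168t^2 + 420t − 1680) + (0)
Last nonzero remainder: 42t^3 − 168t^2 + 420t − 1680. Dividing through by 42 gives the monic gcd t^3 − 4t^2 + 10t − 40.

−40 + 10t − 4t^2 + t^3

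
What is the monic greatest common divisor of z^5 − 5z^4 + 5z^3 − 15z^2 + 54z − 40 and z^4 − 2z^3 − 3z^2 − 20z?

z^3 − 2z^2 − 3z − 20

Euclidean algorithm in ℚ[z]:
  z^5 − 5z^4 + 5z^3 − 15z^2 + 54z − 40 = (z − 3)(z^4 − 2z^3 − 3z^2 − 20z) + (2z^3 − 4z^2 − 6z − 40)
  z^4 − 2z^3 − 3z^2 − 20z = ((1/2)z)(2z^3 − 4z^2 − 6z − 40) + (0)
Last nonzero remainder: 2z^3 − 4z^2 − 6z − 40. Dividing through by 2 gives the monic gcd z^3 − 2z^2 − 3z − 20.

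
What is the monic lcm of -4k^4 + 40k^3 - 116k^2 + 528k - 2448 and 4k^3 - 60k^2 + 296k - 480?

k^6 - 19k^5 + 139k^4 - 593k^3 + 2380k^2 - 8148k + 12240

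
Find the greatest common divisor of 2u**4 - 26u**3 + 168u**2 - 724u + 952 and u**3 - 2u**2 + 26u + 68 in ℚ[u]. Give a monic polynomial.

u**2 - 4u + 34

Euclidean algorithm in ℚ[u]:
  2u**4 - 26u**3 + 168u**2 - 724u + 952 = (2u - 22)(u**3 - 2u**2 + 26u + 68) + (72u**2 - 288u + 2448)
  u**3 - 2u**2 + 26u + 68 = ((1/72)u + 1/36)(72u**2 - 288u + 2448) + (0)
Last nonzero remainder: 72u**2 - 288u + 2448. Dividing through by 72 gives the monic gcd u**2 - 4u + 34.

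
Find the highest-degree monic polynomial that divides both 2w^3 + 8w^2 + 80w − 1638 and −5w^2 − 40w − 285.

1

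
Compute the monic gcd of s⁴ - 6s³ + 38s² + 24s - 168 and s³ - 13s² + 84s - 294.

s² - 6s + 42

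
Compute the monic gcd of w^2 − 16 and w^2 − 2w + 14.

Apply the Euclidean algorithm:
  w^2 − 16 = (w^2 − 2w + 14) + (2w − 30)
  w^2 − 2w + 14 = ((1/2)w + 13/2)(2w − 30) + (209)
  2w − 30 = ((2/209)w − 30/209)(209) + (0)
The last nonzero remainder is the constant 209, so the polynomials are coprime and gcd = 1.

1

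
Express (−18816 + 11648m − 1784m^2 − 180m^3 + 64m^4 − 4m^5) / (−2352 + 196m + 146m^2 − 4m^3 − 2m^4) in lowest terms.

(56 − 22m + 2m^2)/(7 + m)

Apply the Euclidean algorithm:
  −4m^5 + 64m^4 − 180m^3 − 1784m^2 + 11648m − 18816 = (2m − 36)(−2m^4 − 4m^3 + 146m^2 + 196m − 2352) + (−616m^3 + 3080m^2 + 23408m − 103488)
  −2m^4 − 4m^3 + 146m^2 + 196m − 2352 = ((1/308)m + 1/44)(−616m^3 + 3080m^2 + 23408m − 103488) + (0)
Last nonzero remainder: −616m^3 + 3080m^2 + 23408m − 103488. Dividing through by −616 gives the monic gcd m^3 − 5m^2 − 38m + 168.
Cancel m^3 − 5m^2 − 38m + 168 from numerator and denominator to get the reduced form.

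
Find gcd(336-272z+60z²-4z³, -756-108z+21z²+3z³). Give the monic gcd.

Repeated division with remainder:
  -4z³+60z²-272z+336 = (-4/3)(3z³+21z²-108z-756) + (88z²-416z-672)
  3z³+21z²-108z-756 = ((3/88)z+387/968)(88z²-416z-672) + ((9828/121)z-58968/121)
  88z²-416z-672 = ((2662/2457)z+484/351)((9828/121)z-58968/121) + (0)
Last nonzero remainder: (9828/121)z-58968/121. Dividing through by 9828/121 gives the monic gcd z-6.

-6+z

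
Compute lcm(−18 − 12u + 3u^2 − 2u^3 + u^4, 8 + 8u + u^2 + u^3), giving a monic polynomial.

By polynomial division,
  u^4 − 2u^3 + 3u^2 − 12u − 18 = (u − 3)(u^3 + u^2 + 8u + 8) + (−2u^2 + 4u + 6)
  u^3 + u^2 + 8u + 8 = (−(1/2)u − 3/2)(−2u^2 + 4u + 6) + (17u + 17)
  −2u^2 + 4u + 6 = (−(2/17)u + 6/17)(17u + 17) + (0)
Last nonzero remainder: 17u + 17. Dividing through by 17 gives the monic gcd u + 1.
Then lcm(f, g) = f·g / gcd(f, g); expanding and making the result monic gives the answer.

−144 − 96u + 6u^2 − 28u^3 + 11u^4 − 2u^5 + u^6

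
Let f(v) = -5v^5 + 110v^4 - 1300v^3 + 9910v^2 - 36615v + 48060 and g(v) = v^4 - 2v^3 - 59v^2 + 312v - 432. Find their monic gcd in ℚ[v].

v^2 - 7v + 12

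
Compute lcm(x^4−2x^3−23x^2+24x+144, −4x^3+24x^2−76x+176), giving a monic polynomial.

x^6−4x^5−8x^4+48x^3−157x^2−24x+1584

Euclidean algorithm in ℚ[x]:
  x^4−2x^3−23x^2+24x+144 = (−(1/4)x−1)(−4x^3+24x^2−76x+176) + (−18x^2−8x+320)
  −4x^3+24x^2−76x+176 = ((2/9)x−116/81)(−18x^2−8x+320) + (−(12844/81)x+51376/81)
  −18x^2−8x+320 = ((729/6422)x+1620/3211)(−(12844/81)x+51376/81) + (0)
Last nonzero remainder: −(12844/81)x+51376/81. Dividing through by −12844/81 gives the monic gcd x−4.
Then lcm(f, g) = f·g / gcd(f, g); expanding and making the result monic gives the answer.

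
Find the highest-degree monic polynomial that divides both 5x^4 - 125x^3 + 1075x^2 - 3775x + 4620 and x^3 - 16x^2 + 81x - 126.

x^2 - 10x + 21

Repeated division with remainder:
  5x^4 - 125x^3 + 1075x^2 - 3775x + 4620 = (5x - 45)(x^3 - 16x^2 + 81x - 126) + (-50x^2 + 500x - 1050)
  x^3 - 16x^2 + 81x - 126 = (-(1/50)x + 3/25)(-50x^2 + 500x - 1050) + (0)
Last nonzero remainder: -50x^2 + 500x - 1050. Dividing through by -50 gives the monic gcd x^2 - 10x + 21.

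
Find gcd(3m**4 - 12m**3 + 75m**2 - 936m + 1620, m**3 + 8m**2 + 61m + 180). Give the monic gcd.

m**2 + 4m + 45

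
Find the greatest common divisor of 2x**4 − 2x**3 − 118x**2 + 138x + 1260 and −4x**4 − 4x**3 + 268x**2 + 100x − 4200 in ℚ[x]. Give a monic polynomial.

Euclidean algorithm in ℚ[x]:
  2x**4 − 2x**3 − 118x**2 + 138x + 1260 = (−1/2)(−4x**4 − 4x**3 + 268x**2 + 100x − 4200) + (−4x**3 + 16x**2 + 188x − 840)
  −4x**4 − 4x**3 + 268x**2 + 100x − 4200 = (x + 5)(−4x**3 + 16x**2 + 188x − 840) + (0)
Last nonzero remainder: −4x**3 + 16x**2 + 188x − 840. Dividing through by −4 gives the monic gcd x**3 − 4x**2 − 47x + 210.

x**3 − 4x**2 − 47x + 210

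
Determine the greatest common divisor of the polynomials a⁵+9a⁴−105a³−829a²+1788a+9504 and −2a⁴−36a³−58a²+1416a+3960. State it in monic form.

a²+14a+33

By polynomial division,
  a⁵+9a⁴−105a³−829a²+1788a+9504 = (−(1/2)a+9/2)(−2a⁴−36a³−58a²+1416a+3960) + (28a³+140a²−2604a−8316)
  −2a⁴−36a³−58a²+1416a+3960 = (−(1/14)a−13/14)(28a³+140a²−2604a−8316) + (−114a²−1596a−3762)
  28a³+140a²−2604a−8316 = (−(14/57)a+42/19)(−114a²−1596a−3762) + (0)
Last nonzero remainder: −114a²−1596a−3762. Dividing through by −114 gives the monic gcd a²+14a+33.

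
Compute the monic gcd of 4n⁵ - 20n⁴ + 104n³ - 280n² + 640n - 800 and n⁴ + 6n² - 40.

n³ - 2n² + 10n - 20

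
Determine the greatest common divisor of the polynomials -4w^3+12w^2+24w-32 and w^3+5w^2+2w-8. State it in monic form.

By polynomial division,
  -4w^3+12w^2+24w-32 = (-4)(w^3+5w^2+2w-8) + (32w^2+32w-64)
  w^3+5w^2+2w-8 = ((1/32)w+1/8)(32w^2+32w-64) + (0)
Last nonzero remainder: 32w^2+32w-64. Dividing through by 32 gives the monic gcd w^2+w-2.

w^2+w-2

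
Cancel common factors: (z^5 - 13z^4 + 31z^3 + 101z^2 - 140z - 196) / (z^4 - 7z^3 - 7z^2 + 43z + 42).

(z^2 - 9z + 14)/(z - 3)

Apply the Euclidean algorithm:
  z^5 - 13z^4 + 31z^3 + 101z^2 - 140z - 196 = (z - 6)(z^4 - 7z^3 - 7z^2 + 43z + 42) + (-4z^3 + 16z^2 + 76z + 56)
  z^4 - 7z^3 - 7z^2 + 43z + 42 = (-(1/4)z + 3/4)(-4z^3 + 16z^2 + 76z + 56) + (0)
Last nonzero remainder: -4z^3 + 16z^2 + 76z + 56. Dividing through by -4 gives the monic gcd z^3 - 4z^2 - 19z - 14.
Cancel z^3 - 4z^2 - 19z - 14 from numerator and denominator to get the reduced form.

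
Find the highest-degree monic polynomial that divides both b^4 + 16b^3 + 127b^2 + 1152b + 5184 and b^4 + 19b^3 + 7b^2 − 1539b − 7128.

Repeated division with remainder:
  b^4 + 16b^3 + 127b^2 + 1152b + 5184 = (b^4 + 19b^3 + 7b^2 − 1539b − 7128) + (−3b^3 + 120b^2 + 2691b + 12312)
  b^4 + 19b^3 + 7b^2 − 1539b − 7128 = (−(1/3)b − 59/3)(−3b^3 + 120b^2 + 2691b + 12312) + (3264b^2 + 55488b + 235008)
  −3b^3 + 120b^2 + 2691b + 12312 = (−(1/1088)b + 57/1088)(3264b^2 + 55488b + 235008) + (0)
Last nonzero remainder: 3264b^2 + 55488b + 235008. Dividing through by 3264 gives the monic gcd b^2 + 17b + 72.

b^2 + 17b + 72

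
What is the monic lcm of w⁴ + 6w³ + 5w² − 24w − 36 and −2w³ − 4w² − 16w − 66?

w⁶ + 5w⁵ + 10w⁴ + 37w³ + 43w² − 228w − 396

Euclidean algorithm in ℚ[w]:
  w⁴ + 6w³ + 5w² − 24w − 36 = (−(1/2)w − 2)(−2w³ − 4w² − 16w − 66) + (−11w² − 89w − 168)
  −2w³ − 4w² − 16w − 66 = ((2/11)w − 134/121)(−11w² − 89w − 168) + (−(10166/121)w − 30498/121)
  −11w² − 89w − 168 = ((1331/10166)w + 3388/5083)(−(10166/121)w − 30498/121) + (0)
Last nonzero remainder: −(10166/121)w − 30498/121. Dividing through by −10166/121 gives the monic gcd w + 3.
Then lcm(f, g) = f·g / gcd(f, g); expanding and making the result monic gives the answer.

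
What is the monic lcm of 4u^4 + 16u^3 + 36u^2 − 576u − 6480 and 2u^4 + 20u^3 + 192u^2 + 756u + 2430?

u^6 + 10u^5 + 60u^4 + 18u^3 − 2241u^2 − 13608u − 43740

Apply the Euclidean algorithm:
  4u^4 + 16u^3 + 36u^2 − 576u − 6480 = (2)(2u^4 + 20u^3 + 192u^2 + 756u + 2430) + (−24u^3 − 348u^2 − 2088u − 11340)
  2u^4 + 20u^3 + 192u^2 + 756u + 2430 = (−(1/12)u + 3/8)(−24u^3 − 348u^2 − 2088u − 11340) + ((297/2)u^2 + 594u + 13365/2)
  −24u^3 − 348u^2 − 2088u − 11340 = (−(16/99)u − 56/33)((297/2)u^2 + 594u + 13365/2) + (0)
Last nonzero remainder: (297/2)u^2 + 594u + 13365/2. Dividing through by 297/2 gives the monic gcd u^2 + 4u + 45.
Then lcm(f, g) = f·g / gcd(f, g); expanding and making the result monic gives the answer.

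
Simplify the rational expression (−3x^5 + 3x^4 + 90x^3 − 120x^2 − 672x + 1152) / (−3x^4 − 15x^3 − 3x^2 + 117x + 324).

(x^3 − 2x^2 − 16x + 32)/(x^2 + 4x + 9)

Euclidean algorithm in ℚ[x]:
  −3x^5 + 3x^4 + 90x^3 − 120x^2 − 672x + 1152 = (x − 6)(−3x^4 − 15x^3 − 3x^2 + 117x + 324) + (3x^3 − 255x^2 − 294x + 3096)
  −3x^4 − 15x^3 − 3x^2 + 117x + 324 = (−x − 90)(3x^3 − 255x^2 − 294x + 3096) + (−23247x^2 − 23247x + 278964)
  3x^3 − 255x^2 − 294x + 3096 = (−(1/7749)x + 86/7749)(−23247x^2 − 23247x + 278964) + (0)
Last nonzero remainder: −23247x^2 − 23247x + 278964. Dividing through by −23247 gives the monic gcd x^2 + x − 12.
Cancel x^2 + x − 12 from numerator and denominator to get the reduced form.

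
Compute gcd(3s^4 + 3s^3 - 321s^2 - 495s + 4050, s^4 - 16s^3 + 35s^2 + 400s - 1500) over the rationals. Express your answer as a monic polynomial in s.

Apply the Euclidean algorithm:
  3s^4 + 3s^3 - 321s^2 - 495s + 4050 = (3)(s^4 - 16s^3 + 35s^2 + 400s - 1500) + (51s^3 - 426s^2 - 1695s + 8550)
  s^4 - 16s^3 + 35s^2 + 400s - 1500 = ((1/51)s - 130/867)(51s^3 - 426s^2 - 1695s + 8550) + ((1260/289)s^2 - (6300/289)s - 63000/289)
  51s^3 - 426s^2 - 1695s + 8550 = ((4913/420)s - 5491/140)((1260/289)s^2 - (6300/289)s - 63000/289) + (0)
Last nonzero remainder: (1260/289)s^2 - (6300/289)s - 63000/289. Dividing through by 1260/289 gives the monic gcd s^2 - 5s - 50.

s^2 - 5s - 50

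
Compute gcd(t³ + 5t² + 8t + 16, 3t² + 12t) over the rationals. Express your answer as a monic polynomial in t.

Euclidean algorithm in ℚ[t]:
  t³ + 5t² + 8t + 16 = ((1/3)t + 1/3)(3t² + 12t) + (4t + 16)
  3t² + 12t = ((3/4)t)(4t + 16) + (0)
Last nonzero remainder: 4t + 16. Dividing through by 4 gives the monic gcd t + 4.

t + 4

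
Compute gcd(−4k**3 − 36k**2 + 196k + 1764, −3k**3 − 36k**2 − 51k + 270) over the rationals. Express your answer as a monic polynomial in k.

k + 9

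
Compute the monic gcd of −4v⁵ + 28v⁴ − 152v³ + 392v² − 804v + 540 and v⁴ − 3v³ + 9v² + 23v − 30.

By polynomial division,
  −4v⁵ + 28v⁴ − 152v³ + 392v² − 804v + 540 = (−4v + 16)(v⁴ − 3v³ + 9v² + 23v − 30) + (−68v³ + 340v² − 1292v + 1020)
  v⁴ − 3v³ + 9v² + 23v − 30 = (−(1/68)v − 1/34)(−68v³ + 340v² − 1292v + 1020) + (0)
Last nonzero remainder: −68v³ + 340v² − 1292v + 1020. Dividing through by −68 gives the monic gcd v³ − 5v² + 19v − 15.

v³ − 5v² + 19v − 15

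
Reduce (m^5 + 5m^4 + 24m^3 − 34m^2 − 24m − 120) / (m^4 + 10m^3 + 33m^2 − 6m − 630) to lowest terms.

By polynomial division,
  m^5 + 5m^4 + 24m^3 − 34m^2 − 24m − 120 = (m − 5)(m^4 + 10m^3 + 33m^2 − 6m − 630) + (41m^3 + 137m^2 + 576m − 3270)
  m^4 + 10m^3 + 33m^2 − 6m − 630 = ((1/41)m + 273/1681)(41m^3 + 137m^2 + 576m − 3270) + (−(5544/1681)m^2 − (33264/1681)m − 166320/1681)
  41m^3 + 137m^2 + 576m − 3270 = (−(68921/5544)m + 183229/5544)(−(5544/1681)m^2 − (33264/1681)m − 166320/1681) + (0)
Last nonzero remainder: −(5544/1681)m^2 − (33264/1681)m − 166320/1681. Dividing through by −5544/1681 gives the monic gcd m^2 + 6m + 30.
Cancel m^2 + 6m + 30 from numerator and denominator to get the reduced form.

(m^3 − m^2 − 4)/(m^2 + 4m − 21)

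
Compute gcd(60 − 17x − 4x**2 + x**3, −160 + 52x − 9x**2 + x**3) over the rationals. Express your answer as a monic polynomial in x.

−5 + x

Apply the Euclidean algorithm:
  x**3 − 4x**2 − 17x + 60 = (x**3 − 9x**2 + 52x − 160) + (5x**2 − 69x + 220)
  x**3 − 9x**2 + 52x − 160 = ((1/5)x + 24/25)(5x**2 − 69x + 220) + ((1856/25)x − 1856/5)
  5x**2 − 69x + 220 = ((125/1856)x − 275/464)((1856/25)x − 1856/5) + (0)
Last nonzero remainder: (1856/25)x − 1856/5. Dividing through by 1856/25 gives the monic gcd x − 5.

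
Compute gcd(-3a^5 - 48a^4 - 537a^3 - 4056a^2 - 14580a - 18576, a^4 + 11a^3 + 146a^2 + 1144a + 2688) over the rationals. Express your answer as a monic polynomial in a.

a^2 + 10a + 24

Repeated division with remainder:
  -3a^5 - 48a^4 - 537a^3 - 4056a^2 - 14580a - 18576 = (-3a - 15)(a^4 + 11a^3 + 146a^2 + 1144a + 2688) + (66a^3 + 1566a^2 + 10644a + 21744)
  a^4 + 11a^3 + 146a^2 + 1144a + 2688 = ((1/66)a - 70/363)(66a^3 + 1566a^2 + 10644a + 21744) + ((34692/121)a^2 + (346920/121)a + 832608/121)
  66a^3 + 1566a^2 + 10644a + 21744 = ((1331/5782)a + 18271/5782)((34692/121)a^2 + (346920/121)a + 832608/121) + (0)
Last nonzero remainder: (34692/121)a^2 + (346920/121)a + 832608/121. Dividing through by 34692/121 gives the monic gcd a^2 + 10a + 24.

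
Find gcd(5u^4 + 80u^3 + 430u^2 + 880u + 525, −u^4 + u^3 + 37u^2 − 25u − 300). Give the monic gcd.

u^2 + 8u + 15

Apply the Euclidean algorithm:
  5u^4 + 80u^3 + 430u^2 + 880u + 525 = (−5)(−u^4 + u^3 + 37u^2 − 25u − 300) + (85u^3 + 615u^2 + 755u − 975)
  −u^4 + u^3 + 37u^2 − 25u − 300 = (−(1/85)u + 28/289)(85u^3 + 615u^2 + 755u − 975) + (−(3960/289)u^2 − (31680/289)u − 59400/289)
  85u^3 + 615u^2 + 755u − 975 = (−(4913/792)u + 3757/792)(−(3960/289)u^2 − (31680/289)u − 59400/289) + (0)
Last nonzero remainder: −(3960/289)u^2 − (31680/289)u − 59400/289. Dividing through by −3960/289 gives the monic gcd u^2 + 8u + 15.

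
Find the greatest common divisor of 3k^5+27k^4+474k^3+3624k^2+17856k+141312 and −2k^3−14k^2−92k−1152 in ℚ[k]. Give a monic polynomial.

k^2−2k+64

Euclidean algorithm in ℚ[k]:
  3k^5+27k^4+474k^3+3624k^2+17856k+141312 = (−(3/2)k^2−3k−147)(−2k^3−14k^2−92k−1152) + (−438k^2+876k−28032)
  −2k^3−14k^2−92k−1152 = ((1/219)k+3/73)(−438k^2+876k−28032) + (0)
Last nonzero remainder: −438k^2+876k−28032. Dividing through by −438 gives the monic gcd k^2−2k+64.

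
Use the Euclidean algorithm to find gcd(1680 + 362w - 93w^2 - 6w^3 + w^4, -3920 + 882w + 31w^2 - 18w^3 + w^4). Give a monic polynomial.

Euclidean algorithm in ℚ[w]:
  w^4 - 6w^3 - 93w^2 + 362w + 1680 = (w^4 - 18w^3 + 31w^2 + 882w - 3920) + (12w^3 - 124w^2 - 520w + 5600)
  w^4 - 18w^3 + 31w^2 + 882w - 3920 = ((1/12)w - 23/36)(12w^3 - 124w^2 - 520w + 5600) + (-(44/9)w^2 + (748/9)w - 3080/9)
  12w^3 - 124w^2 - 520w + 5600 = (-(27/11)w - 180/11)(-(44/9)w^2 + (748/9)w - 3080/9) + (0)
Last nonzero remainder: -(44/9)w^2 + (748/9)w - 3080/9. Dividing through by -44/9 gives the monic gcd w^2 - 17w + 70.

70 - 17w + w^2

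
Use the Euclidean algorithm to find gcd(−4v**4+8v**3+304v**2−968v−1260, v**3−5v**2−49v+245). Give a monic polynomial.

v**2−12v+35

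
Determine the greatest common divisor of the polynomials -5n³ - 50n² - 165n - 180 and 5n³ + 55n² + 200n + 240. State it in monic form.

Euclidean algorithm in ℚ[n]:
  -5n³ - 50n² - 165n - 180 = (-1)(5n³ + 55n² + 200n + 240) + (5n² + 35n + 60)
  5n³ + 55n² + 200n + 240 = (n + 4)(5n² + 35n + 60) + (0)
Last nonzero remainder: 5n² + 35n + 60. Dividing through by 5 gives the monic gcd n² + 7n + 12.

n² + 7n + 12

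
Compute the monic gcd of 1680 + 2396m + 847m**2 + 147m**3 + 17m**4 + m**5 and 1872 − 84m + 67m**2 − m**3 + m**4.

Apply the Euclidean algorithm:
  m**5 + 17m**4 + 147m**3 + 847m**2 + 2396m + 1680 = (m + 18)(m**4 − m**3 + 67m**2 − 84m + 1872) + (98m**3 − 275m**2 + 2036m − 32016)
  m**4 − m**3 + 67m**2 − 84m + 1872 = ((1/98)m + 177/9604)(98m**3 − 275m**2 + 2036m − 32016) + ((492615/9604)m**2 + (492615/2401)m + 5911380/2401)
  98m**3 − 275m**2 + 2036m − 32016 = ((941192/492615)m − 6405868/492615)((492615/9604)m**2 + (492615/2401)m + 5911380/2401) + (0)
Last nonzero remainder: (492615/9604)m**2 + (492615/2401)m + 5911380/2401. Dividing through by 492615/9604 gives the monic gcd m**2 + 4m + 48.

48 + 4m + m**2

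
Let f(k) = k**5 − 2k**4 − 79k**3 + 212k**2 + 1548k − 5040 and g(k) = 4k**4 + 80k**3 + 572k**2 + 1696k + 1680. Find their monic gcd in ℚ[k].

k**2 + 13k + 42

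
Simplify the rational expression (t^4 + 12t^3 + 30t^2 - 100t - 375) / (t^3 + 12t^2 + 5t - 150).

(t^2 + 10t + 25)/(t + 10)

Apply the Euclidean algorithm:
  t^4 + 12t^3 + 30t^2 - 100t - 375 = (t)(t^3 + 12t^2 + 5t - 150) + (25t^2 + 50t - 375)
  t^3 + 12t^2 + 5t - 150 = ((1/25)t + 2/5)(25t^2 + 50t - 375) + (0)
Last nonzero remainder: 25t^2 + 50t - 375. Dividing through by 25 gives the monic gcd t^2 + 2t - 15.
Cancel t^2 + 2t - 15 from numerator and denominator to get the reduced form.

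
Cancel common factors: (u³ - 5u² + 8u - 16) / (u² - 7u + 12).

Euclidean algorithm in ℚ[u]:
  u³ - 5u² + 8u - 16 = (u + 2)(u² - 7u + 12) + (10u - 40)
  u² - 7u + 12 = ((1/10)u - 3/10)(10u - 40) + (0)
Last nonzero remainder: 10u - 40. Dividing through by 10 gives the monic gcd u - 4.
Cancel u - 4 from numerator and denominator to get the reduced form.

(u² - u + 4)/(u - 3)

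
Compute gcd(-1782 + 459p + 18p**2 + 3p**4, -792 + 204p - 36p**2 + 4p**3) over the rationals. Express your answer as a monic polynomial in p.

33 - 3p + p**2

Repeated division with remainder:
  3p**4 + 18p**2 + 459p - 1782 = ((3/4)p + 27/4)(4p**3 - 36p**2 + 204p - 792) + (108p**2 - 324p + 3564)
  4p**3 - 36p**2 + 204p - 792 = ((1/27)p - 2/9)(108p**2 - 324p + 3564) + (0)
Last nonzero remainder: 108p**2 - 324p + 3564. Dividing through by 108 gives the monic gcd p**2 - 3p + 33.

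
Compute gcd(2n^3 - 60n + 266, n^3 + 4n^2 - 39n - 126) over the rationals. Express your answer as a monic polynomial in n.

Apply the Euclidean algorithm:
  2n^3 - 60n + 266 = (2)(n^3 + 4n^2 - 39n - 126) + (-8n^2 + 18n + 518)
  n^3 + 4n^2 - 39n - 126 = (-(1/8)n - 25/32)(-8n^2 + 18n + 518) + ((637/16)n + 4459/16)
  -8n^2 + 18n + 518 = (-(128/637)n + 1184/637)((637/16)n + 4459/16) + (0)
Last nonzero remainder: (637/16)n + 4459/16. Dividing through by 637/16 gives the monic gcd n + 7.

n + 7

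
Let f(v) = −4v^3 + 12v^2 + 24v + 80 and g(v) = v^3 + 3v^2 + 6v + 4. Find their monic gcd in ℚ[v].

Euclidean algorithm in ℚ[v]:
  −4v^3 + 12v^2 + 24v + 80 = (−4)(v^3 + 3v^2 + 6v + 4) + (24v^2 + 48v + 96)
  v^3 + 3v^2 + 6v + 4 = ((1/24)v + 1/24)(24v^2 + 48v + 96) + (0)
Last nonzero remainder: 24v^2 + 48v + 96. Dividing through by 24 gives the monic gcd v^2 + 2v + 4.

v^2 + 2v + 4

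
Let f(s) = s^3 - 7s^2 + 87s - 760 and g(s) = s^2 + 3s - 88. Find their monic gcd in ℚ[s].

By polynomial division,
  s^3 - 7s^2 + 87s - 760 = (s - 10)(s^2 + 3s - 88) + (205s - 1640)
  s^2 + 3s - 88 = ((1/205)s + 11/205)(205s - 1640) + (0)
Last nonzero remainder: 205s - 1640. Dividing through by 205 gives the monic gcd s - 8.

s - 8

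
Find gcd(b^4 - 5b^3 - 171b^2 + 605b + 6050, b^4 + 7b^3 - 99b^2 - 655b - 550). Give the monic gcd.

b^3 + 6b^2 - 105b - 550

Repeated division with remainder:
  b^4 - 5b^3 - 171b^2 + 605b + 6050 = (b^4 + 7b^3 - 99b^2 - 655b - 550) + (-12b^3 - 72b^2 + 1260b + 6600)
  b^4 + 7b^3 - 99b^2 - 655b - 550 = (-(1/12)b - 1/12)(-12b^3 - 72b^2 + 1260b + 6600) + (0)
Last nonzero remainder: -12b^3 - 72b^2 + 1260b + 6600. Dividing through by -12 gives the monic gcd b^3 + 6b^2 - 105b - 550.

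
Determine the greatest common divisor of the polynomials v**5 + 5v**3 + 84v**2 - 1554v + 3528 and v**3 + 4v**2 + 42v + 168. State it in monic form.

v**2 + 42

Apply the Euclidean algorithm:
  v**5 + 5v**3 + 84v**2 - 1554v + 3528 = (v**2 - 4v - 21)(v**3 + 4v**2 + 42v + 168) + (168v**2 + 7056)
  v**3 + 4v**2 + 42v + 168 = ((1/168)v + 1/42)(168v**2 + 7056) + (0)
Last nonzero remainder: 168v**2 + 7056. Dividing through by 168 gives the monic gcd v**2 + 42.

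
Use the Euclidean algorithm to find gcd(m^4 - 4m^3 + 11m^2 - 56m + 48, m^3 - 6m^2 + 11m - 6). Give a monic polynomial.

m - 1

By polynomial division,
  m^4 - 4m^3 + 11m^2 - 56m + 48 = (m + 2)(m^3 - 6m^2 + 11m - 6) + (12m^2 - 72m + 60)
  m^3 - 6m^2 + 11m - 6 = ((1/12)m)(12m^2 - 72m + 60) + (6m - 6)
  12m^2 - 72m + 60 = (2m - 10)(6m - 6) + (0)
Last nonzero remainder: 6m - 6. Dividing through by 6 gives the monic gcd m - 1.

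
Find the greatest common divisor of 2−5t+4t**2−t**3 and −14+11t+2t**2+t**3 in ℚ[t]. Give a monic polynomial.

−1+t

Repeated division with remainder:
  −t**3+4t**2−5t+2 = (−1)(t**3+2t**2+11t−14) + (6t**2+6t−12)
  t**3+2t**2+11t−14 = ((1/6)t+1/6)(6t**2+6t−12) + (12t−12)
  6t**2+6t−12 = ((1/2)t+1)(12t−12) + (0)
Last nonzero remainder: 12t−12. Dividing through by 12 gives the monic gcd t−1.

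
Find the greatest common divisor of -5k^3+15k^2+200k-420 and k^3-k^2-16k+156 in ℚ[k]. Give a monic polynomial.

By polynomial division,
  -5k^3+15k^2+200k-420 = (-5)(k^3-k^2-16k+156) + (10k^2+120k+360)
  k^3-k^2-16k+156 = ((1/10)k-13/10)(10k^2+120k+360) + (104k+624)
  10k^2+120k+360 = ((5/52)k+15/26)(104k+624) + (0)
Last nonzero remainder: 104k+624. Dividing through by 104 gives the monic gcd k+6.

k+6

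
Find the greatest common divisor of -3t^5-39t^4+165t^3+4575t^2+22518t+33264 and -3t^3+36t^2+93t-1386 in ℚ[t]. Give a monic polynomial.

By polynomial division,
  -3t^5-39t^4+165t^3+4575t^2+22518t+33264 = (t^2+25t+276)(-3t^3+36t^2+93t-1386) + (-6300t^2+31500t+415800)
  -3t^3+36t^2+93t-1386 = ((1/2100)t-1/300)(-6300t^2+31500t+415800) + (0)
Last nonzero remainder: -6300t^2+31500t+415800. Dividing through by -6300 gives the monic gcd t^2-5t-66.

t^2-5t-66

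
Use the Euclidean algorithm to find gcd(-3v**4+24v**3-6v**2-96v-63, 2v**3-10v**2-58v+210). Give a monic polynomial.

By polynomial division,
  -3v**4+24v**3-6v**2-96v-63 = (-(3/2)v+9/2)(2v**3-10v**2-58v+210) + (-48v**2+480v-1008)
  2v**3-10v**2-58v+210 = (-(1/24)v-5/24)(-48v**2+480v-1008) + (0)
Last nonzero remainder: -48v**2+480v-1008. Dividing through by -48 gives the monic gcd v**2-10v+21.

v**2-10v+21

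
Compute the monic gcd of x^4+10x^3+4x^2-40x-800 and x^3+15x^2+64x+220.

x^2+4x+20

Apply the Euclidean algorithm:
  x^4+10x^3+4x^2-40x-800 = (x-5)(x^3+15x^2+64x+220) + (15x^2+60x+300)
  x^3+15x^2+64x+220 = ((1/15)x+11/15)(15x^2+60x+300) + (0)
Last nonzero remainder: 15x^2+60x+300. Dividing through by 15 gives the monic gcd x^2+4x+20.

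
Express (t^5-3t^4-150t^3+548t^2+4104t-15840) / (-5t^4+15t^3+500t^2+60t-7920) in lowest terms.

By polynomial division,
  t^5-3t^4-150t^3+548t^2+4104t-15840 = (-(1/5)t)(-5t^4+15t^3+500t^2+60t-7920) + (-50t^3+560t^2+2520t-15840)
  -5t^4+15t^3+500t^2+60t-7920 = ((1/10)t+41/50)(-50t^3+560t^2+2520t-15840) + (-(1056/5)t^2-(2112/5)t+25344/5)
  -50t^3+560t^2+2520t-15840 = ((125/528)t-25/8)(-(1056/5)t^2-(2112/5)t+25344/5) + (0)
Last nonzero remainder: -(1056/5)t^2-(2112/5)t+25344/5. Dividing through by -1056/5 gives the monic gcd t^2+2t-24.
Cancel t^2+2t-24 from numerator and denominator to get the reduced form.

(-t^3+5t^2+116t-660)/(5t^2-25t-330)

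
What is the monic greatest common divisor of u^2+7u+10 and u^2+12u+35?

u+5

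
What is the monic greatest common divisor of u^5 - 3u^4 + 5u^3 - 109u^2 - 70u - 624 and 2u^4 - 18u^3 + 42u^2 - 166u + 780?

u^3 - 4u^2 + u - 78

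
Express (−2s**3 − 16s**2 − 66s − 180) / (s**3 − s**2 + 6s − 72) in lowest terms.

(−2s − 10)/(s − 4)

By polynomial division,
  −2s**3 − 16s**2 − 66s − 180 = (−2)(s**3 − s**2 + 6s − 72) + (−18s**2 − 54s − 324)
  s**3 − s**2 + 6s − 72 = (−(1/18)s + 2/9)(−18s**2 − 54s − 324) + (0)
Last nonzero remainder: −18s**2 − 54s − 324. Dividing through by −18 gives the monic gcd s**2 + 3s + 18.
Cancel s**2 + 3s + 18 from numerator and denominator to get the reduced form.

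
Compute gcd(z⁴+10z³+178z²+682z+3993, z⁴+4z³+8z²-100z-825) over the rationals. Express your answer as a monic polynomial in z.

Apply the Euclidean algorithm:
  z⁴+10z³+178z²+682z+3993 = (z⁴+4z³+8z²-100z-825) + (6z³+170z²+782z+4818)
  z⁴+4z³+8z²-100z-825 = ((1/6)z-73/18)(6z³+170z²+782z+4818) + ((5104/9)z²+(20416/9)z+56144/3)
  6z³+170z²+782z+4818 = ((27/2552)z+657/2552)((5104/9)z²+(20416/9)z+56144/3) + (0)
Last nonzero remainder: (5104/9)z²+(20416/9)z+56144/3. Dividing through by 5104/9 gives the monic gcd z²+4z+33.

z²+4z+33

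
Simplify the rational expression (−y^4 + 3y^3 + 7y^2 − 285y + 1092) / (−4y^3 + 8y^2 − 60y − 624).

Euclidean algorithm in ℚ[y]:
  −y^4 + 3y^3 + 7y^2 − 285y + 1092 = ((1/4)y − 1/4)(−4y^3 + 8y^2 − 60y − 624) + (24y^2 − 144y + 936)
  −4y^3 + 8y^2 − 60y − 624 = (−(1/6)y − 2/3)(24y^2 − 144y + 936) + (0)
Last nonzero remainder: 24y^2 − 144y + 936. Dividing through by 24 gives the monic gcd y^2 − 6y + 39.
Cancel y^2 − 6y + 39 from numerator and denominator to get the reduced form.

(y^2 + 3y − 28)/(4y + 16)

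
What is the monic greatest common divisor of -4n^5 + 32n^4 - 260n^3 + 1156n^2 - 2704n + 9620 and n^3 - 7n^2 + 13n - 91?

Repeated division with remainder:
  -4n^5 + 32n^4 - 260n^3 + 1156n^2 - 2704n + 9620 = (-4n^2 + 4n - 180)(n^3 - 7n^2 + 13n - 91) + (-520n^2 - 6760)
  n^3 - 7n^2 + 13n - 91 = (-(1/520)n + 7/520)(-520n^2 - 6760) + (0)
Last nonzero remainder: -520n^2 - 6760. Dividing through by -520 gives the monic gcd n^2 + 13.

n^2 + 13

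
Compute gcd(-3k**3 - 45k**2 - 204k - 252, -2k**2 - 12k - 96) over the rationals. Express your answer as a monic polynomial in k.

1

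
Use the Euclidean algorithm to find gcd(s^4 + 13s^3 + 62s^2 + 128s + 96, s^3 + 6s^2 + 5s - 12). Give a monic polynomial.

By polynomial division,
  s^4 + 13s^3 + 62s^2 + 128s + 96 = (s + 7)(s^3 + 6s^2 + 5s - 12) + (15s^2 + 105s + 180)
  s^3 + 6s^2 + 5s - 12 = ((1/15)s - 1/15)(15s^2 + 105s + 180) + (0)
Last nonzero remainder: 15s^2 + 105s + 180. Dividing through by 15 gives the monic gcd s^2 + 7s + 12.

s^2 + 7s + 12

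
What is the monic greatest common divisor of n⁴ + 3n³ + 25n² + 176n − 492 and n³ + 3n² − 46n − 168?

n + 6

Apply the Euclidean algorithm:
  n⁴ + 3n³ + 25n² + 176n − 492 = (n)(n³ + 3n² − 46n − 168) + (71n² + 344n − 492)
  n³ + 3n² − 46n − 168 = ((1/71)n − 131/5041)(71n² + 344n − 492) + (−(151890/5041)n − 911340/5041)
  71n² + 344n − 492 = (−(357911/151890)n + 206681/75945)(−(151890/5041)n − 911340/5041) + (0)
Last nonzero remainder: −(151890/5041)n − 911340/5041. Dividing through by −151890/5041 gives the monic gcd n + 6.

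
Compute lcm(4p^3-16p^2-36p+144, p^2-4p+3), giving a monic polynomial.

Euclidean algorithm in ℚ[p]:
  4p^3-16p^2-36p+144 = (4p)(p^2-4p+3) + (-48p+144)
  p^2-4p+3 = (-(1/48)p+1/48)(-48p+144) + (0)
Last nonzero remainder: -48p+144. Dividing through by -48 gives the monic gcd p-3.
Then lcm(f, g) = f·g / gcd(f, g); expanding and making the result monic gives the answer.

p^4-5p^3-5p^2+45p-36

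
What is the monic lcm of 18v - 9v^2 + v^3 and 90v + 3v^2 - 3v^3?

90v - 27v^2 - 4v^3 + v^4

Apply the Euclidean algorithm:
  v^3 - 9v^2 + 18v = (-1/3)(-3v^3 + 3v^2 + 90v) + (-8v^2 + 48v)
  -3v^3 + 3v^2 + 90v = ((3/8)v + 15/8)(-8v^2 + 48v) + (0)
Last nonzero remainder: -8v^2 + 48v. Dividing through by -8 gives the monic gcd v^2 - 6v.
Then lcm(f, g) = f·g / gcd(f, g); expanding and making the result monic gives the answer.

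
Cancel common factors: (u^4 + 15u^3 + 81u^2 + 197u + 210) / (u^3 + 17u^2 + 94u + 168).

Euclidean algorithm in ℚ[u]:
  u^4 + 15u^3 + 81u^2 + 197u + 210 = (u - 2)(u^3 + 17u^2 + 94u + 168) + (21u^2 + 217u + 546)
  u^3 + 17u^2 + 94u + 168 = ((1/21)u + 20/63)(21u^2 + 217u + 546) + (-(8/9)u - 16/3)
  21u^2 + 217u + 546 = (-(189/8)u - 819/8)(-(8/9)u - 16/3) + (0)
Last nonzero remainder: -(8/9)u - 16/3. Dividing through by -8/9 gives the monic gcd u + 6.
Cancel u + 6 from numerator and denominator to get the reduced form.

(u^3 + 9u^2 + 27u + 35)/(u^2 + 11u + 28)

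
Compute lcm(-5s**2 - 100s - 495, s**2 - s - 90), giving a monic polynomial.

s**3 + 10s**2 - 101s - 990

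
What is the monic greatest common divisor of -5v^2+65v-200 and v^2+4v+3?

1

Repeated division with remainder:
  -5v^2+65v-200 = (-5)(v^2+4v+3) + (85v-185)
  v^2+4v+3 = ((1/85)v+21/289)(85v-185) + (4752/289)
  85v-185 = ((24565/4752)v-53465/4752)(4752/289) + (0)
The last nonzero remainder is the constant 4752/289, so the polynomials are coprime and gcd = 1.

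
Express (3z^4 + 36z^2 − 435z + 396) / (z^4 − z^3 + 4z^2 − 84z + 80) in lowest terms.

Euclidean algorithm in ℚ[z]:
  3z^4 + 36z^2 − 435z + 396 = (3)(z^4 − z^3 + 4z^2 − 84z + 80) + (3z^3 + 24z^2 − 183z + 156)
  z^4 − z^3 + 4z^2 − 84z + 80 = ((1/3)z − 3)(3z^3 + 24z^2 − 183z + 156) + (137z^2 − 685z + 548)
  3z^3 + 24z^2 − 183z + 156 = ((3/137)z + 39/137)(137z^2 − 685z + 548) + (0)
Last nonzero remainder: 137z^2 − 685z + 548. Dividing through by 137 gives the monic gcd z^2 − 5z + 4.
Cancel z^2 − 5z + 4 from numerator and denominator to get the reduced form.

(3z^2 + 15z + 99)/(z^2 + 4z + 20)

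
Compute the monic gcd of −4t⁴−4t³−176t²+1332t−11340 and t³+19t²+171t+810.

By polynomial division,
  −4t⁴−4t³−176t²+1332t−11340 = (−4t+72)(t³+19t²+171t+810) + (−860t²−7740t−69660)
  t³+19t²+171t+810 = (−(1/860)t−1/86)(−860t²−7740t−69660) + (0)
Last nonzero remainder: −860t²−7740t−69660. Dividing through by −860 gives the monic gcd t²+9t+81.

t²+9t+81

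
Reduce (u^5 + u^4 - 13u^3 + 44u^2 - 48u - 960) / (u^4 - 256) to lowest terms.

Repeated division with remainder:
  u^5 + u^4 - 13u^3 + 44u^2 - 48u - 960 = (u + 1)(u^4 - 256) + (-13u^3 + 44u^2 + 208u - 704)
  u^4 - 256 = (-(1/13)u - 44/169)(-13u^3 + 44u^2 + 208u - 704) + ((4640/169)u^2 - 74240/169)
  -13u^3 + 44u^2 + 208u - 704 = (-(2197/4640)u + 1859/1160)((4640/169)u^2 - 74240/169) + (0)
Last nonzero remainder: (4640/169)u^2 - 74240/169. Dividing through by 4640/169 gives the monic gcd u^2 - 16.
Cancel u^2 - 16 from numerator and denominator to get the reduced form.

(u^3 + u^2 + 3u + 60)/(u^2 + 16)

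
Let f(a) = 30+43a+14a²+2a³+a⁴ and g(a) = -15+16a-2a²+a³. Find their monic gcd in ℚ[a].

15-a+a²

Euclidean algorithm in ℚ[a]:
  a⁴+2a³+14a²+43a+30 = (a+4)(a³-2a²+16a-15) + (6a²-6a+90)
  a³-2a²+16a-15 = ((1/6)a-1/6)(6a²-6a+90) + (0)
Last nonzero remainder: 6a²-6a+90. Dividing through by 6 gives the monic gcd a²-a+15.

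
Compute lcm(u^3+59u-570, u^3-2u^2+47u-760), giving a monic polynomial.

u^4-8u^3+59u^2-1042u+4560

Repeated division with remainder:
  u^3+59u-570 = (u^3-2u^2+47u-760) + (2u^2+12u+190)
  u^3-2u^2+47u-760 = ((1/2)u-4)(2u^2+12u+190) + (0)
Last nonzero remainder: 2u^2+12u+190. Dividing through by 2 gives the monic gcd u^2+6u+95.
Then lcm(f, g) = f·g / gcd(f, g); expanding and making the result monic gives the answer.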